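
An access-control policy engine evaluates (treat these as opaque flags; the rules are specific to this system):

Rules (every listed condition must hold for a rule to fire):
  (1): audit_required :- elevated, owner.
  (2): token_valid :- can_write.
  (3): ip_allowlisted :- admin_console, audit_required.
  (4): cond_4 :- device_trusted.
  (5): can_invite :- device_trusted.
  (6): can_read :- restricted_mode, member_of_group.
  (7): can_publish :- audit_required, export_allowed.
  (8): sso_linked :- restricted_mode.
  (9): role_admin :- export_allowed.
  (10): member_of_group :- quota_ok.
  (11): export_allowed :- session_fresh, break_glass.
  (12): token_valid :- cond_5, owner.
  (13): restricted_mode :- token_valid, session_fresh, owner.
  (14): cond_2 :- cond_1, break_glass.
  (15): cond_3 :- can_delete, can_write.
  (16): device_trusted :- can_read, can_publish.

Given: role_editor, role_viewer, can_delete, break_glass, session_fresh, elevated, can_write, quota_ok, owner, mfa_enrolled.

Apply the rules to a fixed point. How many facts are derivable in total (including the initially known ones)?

23

Round 1 fires (1), (2), (10), (11), (15), giving audit_required, token_valid, member_of_group, export_allowed, cond_3.
Round 2 fires (7), (9), (13), giving can_publish, role_admin, restricted_mode.
Round 3 fires (6), (8), giving can_read, sso_linked.
Round 4 fires (16), giving device_trusted.
Round 5 fires (4), (5), giving cond_4, can_invite.
Closure: {audit_required, break_glass, can_delete, can_invite, can_publish, can_read, can_write, cond_3, cond_4, device_trusted, elevated, export_allowed, member_of_group, mfa_enrolled, owner, quota_ok, restricted_mode, role_admin, role_editor, role_viewer, session_fresh, sso_linked, token_valid} — 23 facts.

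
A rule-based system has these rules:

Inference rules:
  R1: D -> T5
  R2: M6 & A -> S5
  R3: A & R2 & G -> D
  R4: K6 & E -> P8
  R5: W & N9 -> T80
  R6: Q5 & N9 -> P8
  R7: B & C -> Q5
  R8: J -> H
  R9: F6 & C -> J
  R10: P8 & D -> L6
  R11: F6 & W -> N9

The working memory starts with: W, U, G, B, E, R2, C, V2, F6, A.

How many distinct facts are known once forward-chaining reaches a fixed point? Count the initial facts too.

Round 1 — R3, R7, R9, R11, derive D, Q5, J, N9.
Round 2 — R1, R5, R6, R8, derive T5, T80, P8, H.
Round 3 — R10, derive L6.
Closure: {A, B, C, D, E, F6, G, H, J, L6, N9, P8, Q5, R2, T5, T80, U, V2, W} — 19 facts.

19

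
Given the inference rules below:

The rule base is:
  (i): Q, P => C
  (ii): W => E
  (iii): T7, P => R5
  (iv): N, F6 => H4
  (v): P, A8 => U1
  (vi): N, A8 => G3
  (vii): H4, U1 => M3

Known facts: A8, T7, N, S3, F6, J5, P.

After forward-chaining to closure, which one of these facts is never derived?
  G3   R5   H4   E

Round 1 fires (iii), (iv), (v), (vi), giving R5, H4, U1, G3.
Round 2 fires (vii), giving M3.
Derived: G3 (round 1), R5 (round 1), H4 (round 1). E never appears in any round.

E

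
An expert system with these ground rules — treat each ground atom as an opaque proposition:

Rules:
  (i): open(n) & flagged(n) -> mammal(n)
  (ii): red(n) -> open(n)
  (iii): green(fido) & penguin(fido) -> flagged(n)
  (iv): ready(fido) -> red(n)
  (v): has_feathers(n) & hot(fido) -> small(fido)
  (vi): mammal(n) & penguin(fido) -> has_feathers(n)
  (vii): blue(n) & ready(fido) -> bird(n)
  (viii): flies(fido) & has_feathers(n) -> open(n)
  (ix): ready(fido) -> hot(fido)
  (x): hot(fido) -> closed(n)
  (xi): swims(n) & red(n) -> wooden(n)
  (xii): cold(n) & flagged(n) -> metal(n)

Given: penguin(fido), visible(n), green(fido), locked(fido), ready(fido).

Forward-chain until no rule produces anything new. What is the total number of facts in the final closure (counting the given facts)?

[1] (iii) [green(fido) & penguin(fido) -> flagged(n)]; (iv) [ready(fido) -> red(n)]; (ix) [ready(fido) -> hot(fido)]. ⇒ new: flagged(n), red(n), hot(fido).
[2] (ii) [red(n) -> open(n)]; (x) [hot(fido) -> closed(n)]. ⇒ new: open(n), closed(n).
[3] (i) [open(n) & flagged(n) -> mammal(n)]. ⇒ new: mammal(n).
[4] (vi) [mammal(n) & penguin(fido) -> has_feathers(n)]. ⇒ new: has_feathers(n).
[5] (v) [has_feathers(n) & hot(fido) -> small(fido)]. ⇒ new: small(fido).
Closure: {closed(n), flagged(n), green(fido), has_feathers(n), hot(fido), locked(fido), mammal(n), open(n), penguin(fido), ready(fido), red(n), small(fido), visible(n)} — 13 facts.

13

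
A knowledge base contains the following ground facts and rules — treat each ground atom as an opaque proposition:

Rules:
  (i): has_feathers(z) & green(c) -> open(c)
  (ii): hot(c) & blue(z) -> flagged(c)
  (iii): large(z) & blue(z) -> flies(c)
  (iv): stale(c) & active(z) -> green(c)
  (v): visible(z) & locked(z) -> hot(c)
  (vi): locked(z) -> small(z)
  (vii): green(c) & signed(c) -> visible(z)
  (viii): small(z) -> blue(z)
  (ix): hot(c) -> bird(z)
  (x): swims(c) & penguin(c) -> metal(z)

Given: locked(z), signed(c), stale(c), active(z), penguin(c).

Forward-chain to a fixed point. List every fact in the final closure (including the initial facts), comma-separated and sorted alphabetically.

Round 1 — (iv), (vi), derive green(c), small(z).
Round 2 — (vii), (viii), derive visible(z), blue(z).
Round 3 — (v), derive hot(c).
Round 4 — (ii), (ix), derive flagged(c), bird(z).

active(z), bird(z), blue(z), flagged(c), green(c), hot(c), locked(z), penguin(c), signed(c), small(z), stale(c), visible(z)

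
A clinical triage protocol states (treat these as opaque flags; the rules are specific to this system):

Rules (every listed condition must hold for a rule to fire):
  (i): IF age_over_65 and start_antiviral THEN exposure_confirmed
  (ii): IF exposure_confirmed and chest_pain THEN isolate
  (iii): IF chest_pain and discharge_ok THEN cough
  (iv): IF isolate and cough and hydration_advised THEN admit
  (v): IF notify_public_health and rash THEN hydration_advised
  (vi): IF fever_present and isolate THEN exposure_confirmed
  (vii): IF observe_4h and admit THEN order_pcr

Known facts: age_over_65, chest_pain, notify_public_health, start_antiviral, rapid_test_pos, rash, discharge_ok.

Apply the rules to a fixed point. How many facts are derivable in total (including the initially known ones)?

12

Round 1 — (i), (iii), (v), derive exposure_confirmed, cough, hydration_advised.
Round 2 — (ii), derive isolate.
Round 3 — (iv), derive admit.
Closure: {admit, age_over_65, chest_pain, cough, discharge_ok, exposure_confirmed, hydration_advised, isolate, notify_public_health, rapid_test_pos, rash, start_antiviral} — 12 facts.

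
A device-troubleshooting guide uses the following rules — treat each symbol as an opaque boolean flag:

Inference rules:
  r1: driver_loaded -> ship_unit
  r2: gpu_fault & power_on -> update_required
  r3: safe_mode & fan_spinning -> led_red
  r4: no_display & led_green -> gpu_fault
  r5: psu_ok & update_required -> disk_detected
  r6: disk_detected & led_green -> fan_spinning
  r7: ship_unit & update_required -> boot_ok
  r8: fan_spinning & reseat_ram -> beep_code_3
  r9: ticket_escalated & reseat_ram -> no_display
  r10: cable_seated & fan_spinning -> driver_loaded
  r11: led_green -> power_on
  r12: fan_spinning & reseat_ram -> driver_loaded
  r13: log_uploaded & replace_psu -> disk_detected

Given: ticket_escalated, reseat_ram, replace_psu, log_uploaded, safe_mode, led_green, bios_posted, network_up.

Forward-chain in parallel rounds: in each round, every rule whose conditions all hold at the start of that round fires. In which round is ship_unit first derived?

4

Round 1 fires r9, r11, r13, giving no_display, power_on, disk_detected.
Round 2 fires r4, r6, giving gpu_fault, fan_spinning.
Round 3 fires r2, r3, r8, r12, giving update_required, led_red, beep_code_3, driver_loaded.
Round 4 fires r1, giving ship_unit.
ship_unit first appears in round 4.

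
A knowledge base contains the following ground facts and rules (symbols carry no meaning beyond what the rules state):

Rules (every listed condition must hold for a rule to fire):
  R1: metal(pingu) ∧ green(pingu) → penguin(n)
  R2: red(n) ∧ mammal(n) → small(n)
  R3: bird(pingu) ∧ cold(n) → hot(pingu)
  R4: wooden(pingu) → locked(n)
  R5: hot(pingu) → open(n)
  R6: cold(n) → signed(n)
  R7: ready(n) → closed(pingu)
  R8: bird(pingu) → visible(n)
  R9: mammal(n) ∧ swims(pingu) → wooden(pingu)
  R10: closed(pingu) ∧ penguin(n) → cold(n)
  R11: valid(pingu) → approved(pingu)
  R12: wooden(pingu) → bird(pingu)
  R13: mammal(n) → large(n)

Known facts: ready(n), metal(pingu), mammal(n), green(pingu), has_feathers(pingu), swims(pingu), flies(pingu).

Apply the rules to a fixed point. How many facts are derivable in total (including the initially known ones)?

Round 1: R1 [metal(pingu) ∧ green(pingu) → penguin(n)]; R7 [ready(n) → closed(pingu)]; R9 [mammal(n) ∧ swims(pingu) → wooden(pingu)]; R13 [mammal(n) → large(n)]. Adds penguin(n), closed(pingu), wooden(pingu), large(n).
Round 2: R4 [wooden(pingu) → locked(n)]; R10 [closed(pingu) ∧ penguin(n) → cold(n)]; R12 [wooden(pingu) → bird(pingu)]. Adds locked(n), cold(n), bird(pingu).
Round 3: R3 [bird(pingu) ∧ cold(n) → hot(pingu)]; R6 [cold(n) → signed(n)]; R8 [bird(pingu) → visible(n)]. Adds hot(pingu), signed(n), visible(n).
Round 4: R5 [hot(pingu) → open(n)]. Adds open(n).
Closure: {bird(pingu), closed(pingu), cold(n), flies(pingu), green(pingu), has_feathers(pingu), hot(pingu), large(n), locked(n), mammal(n), metal(pingu), open(n), penguin(n), ready(n), signed(n), swims(pingu), visible(n), wooden(pingu)} — 18 facts.

18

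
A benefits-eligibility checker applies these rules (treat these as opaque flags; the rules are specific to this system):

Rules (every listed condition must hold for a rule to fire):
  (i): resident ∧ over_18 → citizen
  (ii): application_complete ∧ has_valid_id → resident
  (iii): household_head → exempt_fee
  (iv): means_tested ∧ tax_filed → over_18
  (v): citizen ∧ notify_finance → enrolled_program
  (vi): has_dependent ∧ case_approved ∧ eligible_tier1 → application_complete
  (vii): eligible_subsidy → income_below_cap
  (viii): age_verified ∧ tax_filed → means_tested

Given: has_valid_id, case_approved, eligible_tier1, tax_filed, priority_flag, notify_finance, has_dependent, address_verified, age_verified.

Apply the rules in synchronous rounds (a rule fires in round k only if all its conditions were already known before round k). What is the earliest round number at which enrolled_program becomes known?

[1] (vi) [has_dependent ∧ case_approved ∧ eligible_tier1 → application_complete]; (viii) [age_verified ∧ tax_filed → means_tested]. ⇒ new: application_complete, means_tested.
[2] (ii) [application_complete ∧ has_valid_id → resident]; (iv) [means_tested ∧ tax_filed → over_18]. ⇒ new: resident, over_18.
[3] (i) [resident ∧ over_18 → citizen]. ⇒ new: citizen.
[4] (v) [citizen ∧ notify_finance → enrolled_program]. ⇒ new: enrolled_program.
enrolled_program first appears in round 4.

4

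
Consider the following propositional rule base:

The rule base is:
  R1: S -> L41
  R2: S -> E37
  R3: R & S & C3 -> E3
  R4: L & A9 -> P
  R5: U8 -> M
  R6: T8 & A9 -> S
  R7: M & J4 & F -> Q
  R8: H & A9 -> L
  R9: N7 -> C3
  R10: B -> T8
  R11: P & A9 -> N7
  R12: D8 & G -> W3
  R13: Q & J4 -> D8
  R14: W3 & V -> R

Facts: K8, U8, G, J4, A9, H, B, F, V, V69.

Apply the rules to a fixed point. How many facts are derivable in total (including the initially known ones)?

Round 1 fires R5, R8, R10, giving M, L, T8.
Round 2 fires R4, R6, R7, giving P, S, Q.
Round 3 fires R1, R2, R11, R13, giving L41, E37, N7, D8.
Round 4 fires R9, R12, giving C3, W3.
Round 5 fires R14, giving R.
Round 6 fires R3, giving E3.
Closure: {A9, B, C3, D8, E3, E37, F, G, H, J4, K8, L, L41, M, N7, P, Q, R, S, T8, U8, V, V69, W3} — 24 facts.

24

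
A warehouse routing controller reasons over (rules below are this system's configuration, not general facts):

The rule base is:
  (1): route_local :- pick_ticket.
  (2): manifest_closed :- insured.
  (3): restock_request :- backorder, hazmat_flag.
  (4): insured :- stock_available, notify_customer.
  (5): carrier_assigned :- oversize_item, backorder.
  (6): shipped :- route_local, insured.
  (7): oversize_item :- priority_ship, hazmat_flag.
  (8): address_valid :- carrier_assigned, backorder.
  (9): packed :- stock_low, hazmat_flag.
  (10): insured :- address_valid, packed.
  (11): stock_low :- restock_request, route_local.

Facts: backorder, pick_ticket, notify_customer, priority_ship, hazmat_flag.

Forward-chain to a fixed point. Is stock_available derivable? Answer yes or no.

no

Round 1: (1) [route_local :- pick_ticket.]; (3) [restock_request :- backorder, hazmat_flag.]; (7) [oversize_item :- priority_ship, hazmat_flag.]. Adds route_local, restock_request, oversize_item.
Round 2: (5) [carrier_assigned :- oversize_item, backorder.]; (11) [stock_low :- restock_request, route_local.]. Adds carrier_assigned, stock_low.
Round 3: (8) [address_valid :- carrier_assigned, backorder.]; (9) [packed :- stock_low, hazmat_flag.]. Adds address_valid, packed.
Round 4: (10) [insured :- address_valid, packed.]. Adds insured.
Round 5: (2) [manifest_closed :- insured.]; (6) [shipped :- route_local, insured.]. Adds manifest_closed, shipped.
Fixed point reached. No rule has stock_available as a consequent, and it is not given.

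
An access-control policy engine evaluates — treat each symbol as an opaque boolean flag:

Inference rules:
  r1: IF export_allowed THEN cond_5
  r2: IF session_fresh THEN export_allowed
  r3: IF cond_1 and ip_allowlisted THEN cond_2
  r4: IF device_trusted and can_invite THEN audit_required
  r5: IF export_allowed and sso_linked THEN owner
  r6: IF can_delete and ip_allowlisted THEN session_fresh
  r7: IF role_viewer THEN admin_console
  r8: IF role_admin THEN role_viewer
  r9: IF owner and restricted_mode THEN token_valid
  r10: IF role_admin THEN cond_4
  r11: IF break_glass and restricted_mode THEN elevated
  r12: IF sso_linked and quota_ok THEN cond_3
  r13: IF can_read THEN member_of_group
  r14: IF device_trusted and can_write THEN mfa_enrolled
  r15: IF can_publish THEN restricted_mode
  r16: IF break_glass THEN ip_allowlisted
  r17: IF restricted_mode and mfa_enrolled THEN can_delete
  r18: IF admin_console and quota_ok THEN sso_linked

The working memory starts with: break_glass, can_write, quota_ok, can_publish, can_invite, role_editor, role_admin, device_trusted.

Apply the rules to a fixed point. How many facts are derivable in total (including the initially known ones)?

Round 1 — r4, r8, r10, r14, r15, r16, derive audit_required, role_viewer, cond_4, mfa_enrolled, restricted_mode, ip_allowlisted.
Round 2 — r7, r11, r17, derive admin_console, elevated, can_delete.
Round 3 — r6, r18, derive session_fresh, sso_linked.
Round 4 — r2, r12, derive export_allowed, cond_3.
Round 5 — r1, r5, derive cond_5, owner.
Round 6 — r9, derive token_valid.
Closure: {admin_console, audit_required, break_glass, can_delete, can_invite, can_publish, can_write, cond_3, cond_4, cond_5, device_trusted, elevated, export_allowed, ip_allowlisted, mfa_enrolled, owner, quota_ok, restricted_mode, role_admin, role_editor, role_viewer, session_fresh, sso_linked, token_valid} — 24 facts.

24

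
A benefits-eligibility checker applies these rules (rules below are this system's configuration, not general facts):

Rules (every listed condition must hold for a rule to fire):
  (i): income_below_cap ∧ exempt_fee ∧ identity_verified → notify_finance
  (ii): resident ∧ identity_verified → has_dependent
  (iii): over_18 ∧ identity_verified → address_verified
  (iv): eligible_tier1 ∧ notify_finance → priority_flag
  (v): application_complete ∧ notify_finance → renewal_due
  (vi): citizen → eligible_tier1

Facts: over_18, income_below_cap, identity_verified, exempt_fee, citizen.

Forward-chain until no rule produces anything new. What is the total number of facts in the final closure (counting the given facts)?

Round 1: (i) [income_below_cap ∧ exempt_fee ∧ identity_verified → notify_finance]; (iii) [over_18 ∧ identity_verified → address_verified]; (vi) [citizen → eligible_tier1]. New: notify_finance, address_verified, eligible_tier1.
Round 2: (iv) [eligible_tier1 ∧ notify_finance → priority_flag]. New: priority_flag.
Closure: {address_verified, citizen, eligible_tier1, exempt_fee, identity_verified, income_below_cap, notify_finance, over_18, priority_flag} — 9 facts.

9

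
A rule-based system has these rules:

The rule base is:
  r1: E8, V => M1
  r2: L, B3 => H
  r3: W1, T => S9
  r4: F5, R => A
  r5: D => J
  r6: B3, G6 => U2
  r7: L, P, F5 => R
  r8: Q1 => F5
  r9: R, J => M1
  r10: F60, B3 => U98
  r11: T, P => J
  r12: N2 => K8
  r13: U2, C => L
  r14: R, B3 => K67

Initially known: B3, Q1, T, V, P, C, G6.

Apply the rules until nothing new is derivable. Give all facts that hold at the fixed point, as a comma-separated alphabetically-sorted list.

Round 1: r6 [B3, G6 => U2]; r8 [Q1 => F5]; r11 [T, P => J]. Adds U2, F5, J.
Round 2: r13 [U2, C => L]. Adds L.
Round 3: r2 [L, B3 => H]; r7 [L, P, F5 => R]. Adds H, R.
Round 4: r4 [F5, R => A]; r9 [R, J => M1]; r14 [R, B3 => K67]. Adds A, M1, K67.

A, B3, C, F5, G6, H, J, K67, L, M1, P, Q1, R, T, U2, V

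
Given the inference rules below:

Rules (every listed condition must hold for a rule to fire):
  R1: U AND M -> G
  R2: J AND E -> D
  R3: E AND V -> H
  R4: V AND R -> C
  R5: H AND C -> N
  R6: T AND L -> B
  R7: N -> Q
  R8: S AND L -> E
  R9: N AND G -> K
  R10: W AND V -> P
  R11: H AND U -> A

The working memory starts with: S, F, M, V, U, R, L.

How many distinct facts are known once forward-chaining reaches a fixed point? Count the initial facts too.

[1] R1 [U AND M -> G]; R4 [V AND R -> C]; R8 [S AND L -> E]. ⇒ new: G, C, E.
[2] R3 [E AND V -> H]. ⇒ new: H.
[3] R5 [H AND C -> N]; R11 [H AND U -> A]. ⇒ new: N, A.
[4] R7 [N -> Q]; R9 [N AND G -> K]. ⇒ new: Q, K.
Closure: {A, C, E, F, G, H, K, L, M, N, Q, R, S, U, V} — 15 facts.

15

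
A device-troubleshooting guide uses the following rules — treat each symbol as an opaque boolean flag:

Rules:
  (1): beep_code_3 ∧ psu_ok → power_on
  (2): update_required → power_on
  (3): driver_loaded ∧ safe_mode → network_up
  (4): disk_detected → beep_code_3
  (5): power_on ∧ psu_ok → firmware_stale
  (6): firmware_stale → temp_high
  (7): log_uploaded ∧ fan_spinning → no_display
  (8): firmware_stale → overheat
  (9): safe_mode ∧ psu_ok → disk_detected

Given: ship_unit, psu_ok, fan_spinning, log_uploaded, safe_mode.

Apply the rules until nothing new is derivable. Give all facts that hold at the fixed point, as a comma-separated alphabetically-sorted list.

beep_code_3, disk_detected, fan_spinning, firmware_stale, log_uploaded, no_display, overheat, power_on, psu_ok, safe_mode, ship_unit, temp_high

Round 1: (7) [log_uploaded ∧ fan_spinning → no_display]; (9) [safe_mode ∧ psu_ok → disk_detected]. Adds no_display, disk_detected.
Round 2: (4) [disk_detected → beep_code_3]. Adds beep_code_3.
Round 3: (1) [beep_code_3 ∧ psu_ok → power_on]. Adds power_on.
Round 4: (5) [power_on ∧ psu_ok → firmware_stale]. Adds firmware_stale.
Round 5: (6) [firmware_stale → temp_high]; (8) [firmware_stale → overheat]. Adds temp_high, overheat.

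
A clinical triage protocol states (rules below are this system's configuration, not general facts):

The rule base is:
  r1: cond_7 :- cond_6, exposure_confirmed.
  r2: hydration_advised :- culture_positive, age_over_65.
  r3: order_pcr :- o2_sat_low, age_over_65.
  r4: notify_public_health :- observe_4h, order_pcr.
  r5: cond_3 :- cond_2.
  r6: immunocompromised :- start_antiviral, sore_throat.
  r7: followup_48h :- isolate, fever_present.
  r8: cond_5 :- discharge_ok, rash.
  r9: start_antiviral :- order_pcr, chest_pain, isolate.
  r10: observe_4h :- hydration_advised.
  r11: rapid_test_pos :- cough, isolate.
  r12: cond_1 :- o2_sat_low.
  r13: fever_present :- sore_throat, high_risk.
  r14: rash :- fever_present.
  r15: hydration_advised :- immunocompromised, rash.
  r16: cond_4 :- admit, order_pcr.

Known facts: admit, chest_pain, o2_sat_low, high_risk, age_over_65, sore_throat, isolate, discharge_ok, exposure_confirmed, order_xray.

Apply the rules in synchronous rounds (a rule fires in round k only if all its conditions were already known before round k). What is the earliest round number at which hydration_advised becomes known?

4

Round 1 fires r3, r12, r13, giving order_pcr, cond_1, fever_present.
Round 2 fires r7, r9, r14, r16, giving followup_48h, start_antiviral, rash, cond_4.
Round 3 fires r6, r8, giving immunocompromised, cond_5.
Round 4 fires r15, giving hydration_advised.
hydration_advised first appears in round 4.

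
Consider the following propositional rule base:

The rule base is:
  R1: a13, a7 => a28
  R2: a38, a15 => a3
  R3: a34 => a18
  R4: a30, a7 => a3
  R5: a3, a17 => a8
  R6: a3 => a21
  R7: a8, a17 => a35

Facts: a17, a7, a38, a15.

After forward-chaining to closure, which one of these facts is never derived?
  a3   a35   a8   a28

Round 1 fires R2, giving a3.
Round 2 fires R5, R6, giving a8, a21.
Round 3 fires R7, giving a35.
Derived: a3 (round 1), a35 (round 3), a8 (round 2). a28 never appears in any round.

a28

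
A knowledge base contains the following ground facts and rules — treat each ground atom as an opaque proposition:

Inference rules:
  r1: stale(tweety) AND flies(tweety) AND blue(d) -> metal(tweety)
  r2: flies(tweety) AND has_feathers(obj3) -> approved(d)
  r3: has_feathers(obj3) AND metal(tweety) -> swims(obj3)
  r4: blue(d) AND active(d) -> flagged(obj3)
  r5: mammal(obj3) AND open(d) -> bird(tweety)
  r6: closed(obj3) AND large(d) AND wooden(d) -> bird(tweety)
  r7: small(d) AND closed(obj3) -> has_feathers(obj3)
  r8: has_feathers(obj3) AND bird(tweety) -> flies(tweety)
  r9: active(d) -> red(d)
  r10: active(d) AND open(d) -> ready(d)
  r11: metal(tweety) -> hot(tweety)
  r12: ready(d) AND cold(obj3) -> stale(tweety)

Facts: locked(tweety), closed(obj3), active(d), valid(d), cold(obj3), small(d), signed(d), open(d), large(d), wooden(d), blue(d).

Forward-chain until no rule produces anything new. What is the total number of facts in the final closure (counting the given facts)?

Round 1: r4 [blue(d) AND active(d) -> flagged(obj3)]; r6 [closed(obj3) AND large(d) AND wooden(d) -> bird(tweety)]; r7 [small(d) AND closed(obj3) -> has_feathers(obj3)]; r9 [active(d) -> red(d)]; r10 [active(d) AND open(d) -> ready(d)]. New: flagged(obj3), bird(tweety), has_feathers(obj3), red(d), ready(d).
Round 2: r8 [has_feathers(obj3) AND bird(tweety) -> flies(tweety)]; r12 [ready(d) AND cold(obj3) -> stale(tweety)]. New: flies(tweety), stale(tweety).
Round 3: r1 [stale(tweety) AND flies(tweety) AND blue(d) -> metal(tweety)]; r2 [flies(tweety) AND has_feathers(obj3) -> approved(d)]. New: metal(tweety), approved(d).
Round 4: r3 [has_feathers(obj3) AND metal(tweety) -> swims(obj3)]; r11 [metal(tweety) -> hot(tweety)]. New: swims(obj3), hot(tweety).
Closure: {active(d), approved(d), bird(tweety), blue(d), closed(obj3), cold(obj3), flagged(obj3), flies(tweety), has_feathers(obj3), hot(tweety), large(d), locked(tweety), metal(tweety), open(d), ready(d), red(d), signed(d), small(d), stale(tweety), swims(obj3), valid(d), wooden(d)} — 22 facts.

22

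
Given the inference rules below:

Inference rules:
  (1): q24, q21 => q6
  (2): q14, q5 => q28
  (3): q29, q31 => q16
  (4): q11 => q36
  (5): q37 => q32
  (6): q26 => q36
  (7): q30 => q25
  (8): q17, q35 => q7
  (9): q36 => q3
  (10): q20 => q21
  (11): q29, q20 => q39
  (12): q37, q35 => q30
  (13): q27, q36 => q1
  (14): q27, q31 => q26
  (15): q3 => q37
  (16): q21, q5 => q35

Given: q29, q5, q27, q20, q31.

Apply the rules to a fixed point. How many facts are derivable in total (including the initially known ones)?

17

Round 1 fires (3), (10), (11), (14), giving q16, q21, q39, q26.
Round 2 fires (6), (16), giving q36, q35.
Round 3 fires (9), (13), giving q3, q1.
Round 4 fires (15), giving q37.
Round 5 fires (5), (12), giving q32, q30.
Round 6 fires (7), giving q25.
Closure: {q1, q16, q20, q21, q25, q26, q27, q29, q3, q30, q31, q32, q35, q36, q37, q39, q5} — 17 facts.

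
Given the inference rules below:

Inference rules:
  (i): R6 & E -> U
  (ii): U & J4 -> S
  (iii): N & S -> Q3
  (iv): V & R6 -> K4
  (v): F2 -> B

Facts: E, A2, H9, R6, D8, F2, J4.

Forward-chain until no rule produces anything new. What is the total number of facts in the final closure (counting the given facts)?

10

Round 1 fires (i), (v), giving U, B.
Round 2 fires (ii), giving S.
Closure: {A2, B, D8, E, F2, H9, J4, R6, S, U} — 10 facts.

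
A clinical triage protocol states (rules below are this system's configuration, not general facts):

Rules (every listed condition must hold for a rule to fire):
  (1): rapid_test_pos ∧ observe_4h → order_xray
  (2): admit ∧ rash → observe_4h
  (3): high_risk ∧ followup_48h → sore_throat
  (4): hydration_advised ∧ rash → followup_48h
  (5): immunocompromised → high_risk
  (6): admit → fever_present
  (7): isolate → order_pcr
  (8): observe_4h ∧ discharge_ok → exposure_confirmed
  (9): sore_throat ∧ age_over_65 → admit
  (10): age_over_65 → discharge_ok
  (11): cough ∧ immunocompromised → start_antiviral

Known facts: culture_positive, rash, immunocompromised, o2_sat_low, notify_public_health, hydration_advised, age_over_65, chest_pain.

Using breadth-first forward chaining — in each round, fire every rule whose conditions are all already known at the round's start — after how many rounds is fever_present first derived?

4

[1] (4) [hydration_advised ∧ rash → followup_48h]; (5) [immunocompromised → high_risk]; (10) [age_over_65 → discharge_ok]. ⇒ new: followup_48h, high_risk, discharge_ok.
[2] (3) [high_risk ∧ followup_48h → sore_throat]. ⇒ new: sore_throat.
[3] (9) [sore_throat ∧ age_over_65 → admit]. ⇒ new: admit.
[4] (2) [admit ∧ rash → observe_4h]; (6) [admit → fever_present]. ⇒ new: observe_4h, fever_present.
fever_present first appears in round 4.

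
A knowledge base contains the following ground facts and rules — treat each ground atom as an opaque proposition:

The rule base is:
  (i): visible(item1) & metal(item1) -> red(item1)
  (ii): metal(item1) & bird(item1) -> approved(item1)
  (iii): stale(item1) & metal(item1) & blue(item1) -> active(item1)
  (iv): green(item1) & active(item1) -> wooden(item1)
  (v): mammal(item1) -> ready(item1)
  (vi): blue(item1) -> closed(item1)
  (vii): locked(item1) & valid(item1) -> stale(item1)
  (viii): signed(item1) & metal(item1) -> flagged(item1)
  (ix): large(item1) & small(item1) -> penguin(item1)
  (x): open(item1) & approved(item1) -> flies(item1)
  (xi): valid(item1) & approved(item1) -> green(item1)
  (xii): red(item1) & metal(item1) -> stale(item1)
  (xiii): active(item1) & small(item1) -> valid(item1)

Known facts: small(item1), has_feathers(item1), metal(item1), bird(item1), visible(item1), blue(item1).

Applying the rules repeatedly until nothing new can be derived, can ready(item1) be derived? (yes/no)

no

[1] (i) [visible(item1) & metal(item1) -> red(item1)]; (ii) [metal(item1) & bird(item1) -> approved(item1)]; (vi) [blue(item1) -> closed(item1)]. ⇒ new: red(item1), approved(item1), closed(item1).
[2] (xii) [red(item1) & metal(item1) -> stale(item1)]. ⇒ new: stale(item1).
[3] (iii) [stale(item1) & metal(item1) & blue(item1) -> active(item1)]. ⇒ new: active(item1).
[4] (xiii) [active(item1) & small(item1) -> valid(item1)]. ⇒ new: valid(item1).
[5] (xi) [valid(item1) & approved(item1) -> green(item1)]. ⇒ new: green(item1).
[6] (iv) [green(item1) & active(item1) -> wooden(item1)]. ⇒ new: wooden(item1).
Fixed point reached. ready(item1) is concluded only by (v); (v) needs mammal(item1) (never derived).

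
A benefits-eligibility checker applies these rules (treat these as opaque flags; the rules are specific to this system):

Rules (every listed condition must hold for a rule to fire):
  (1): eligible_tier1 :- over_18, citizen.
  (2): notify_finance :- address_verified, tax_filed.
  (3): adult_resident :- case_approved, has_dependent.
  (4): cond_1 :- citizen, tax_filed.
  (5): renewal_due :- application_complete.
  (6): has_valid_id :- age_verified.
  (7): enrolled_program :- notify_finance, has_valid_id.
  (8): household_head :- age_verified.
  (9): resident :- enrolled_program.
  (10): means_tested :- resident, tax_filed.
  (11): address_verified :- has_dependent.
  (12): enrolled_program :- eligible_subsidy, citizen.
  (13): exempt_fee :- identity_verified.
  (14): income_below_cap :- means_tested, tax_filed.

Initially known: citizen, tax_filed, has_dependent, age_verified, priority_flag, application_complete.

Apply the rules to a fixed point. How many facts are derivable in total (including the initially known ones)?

Round 1: (4) [cond_1 :- citizen, tax_filed.]; (5) [renewal_due :- application_complete.]; (6) [has_valid_id :- age_verified.]; (8) [household_head :- age_verified.]; (11) [address_verified :- has_dependent.]. New: cond_1, renewal_due, has_valid_id, household_head, address_verified.
Round 2: (2) [notify_finance :- address_verified, tax_filed.]. New: notify_finance.
Round 3: (7) [enrolled_program :- notify_finance, has_valid_id.]. New: enrolled_program.
Round 4: (9) [resident :- enrolled_program.]. New: resident.
Round 5: (10) [means_tested :- resident, tax_filed.]. New: means_tested.
Round 6: (14) [income_below_cap :- means_tested, tax_filed.]. New: income_below_cap.
Closure: {address_verified, age_verified, application_complete, citizen, cond_1, enrolled_program, has_dependent, has_valid_id, household_head, income_below_cap, means_tested, notify_finance, priority_flag, renewal_due, resident, tax_filed} — 16 facts.

16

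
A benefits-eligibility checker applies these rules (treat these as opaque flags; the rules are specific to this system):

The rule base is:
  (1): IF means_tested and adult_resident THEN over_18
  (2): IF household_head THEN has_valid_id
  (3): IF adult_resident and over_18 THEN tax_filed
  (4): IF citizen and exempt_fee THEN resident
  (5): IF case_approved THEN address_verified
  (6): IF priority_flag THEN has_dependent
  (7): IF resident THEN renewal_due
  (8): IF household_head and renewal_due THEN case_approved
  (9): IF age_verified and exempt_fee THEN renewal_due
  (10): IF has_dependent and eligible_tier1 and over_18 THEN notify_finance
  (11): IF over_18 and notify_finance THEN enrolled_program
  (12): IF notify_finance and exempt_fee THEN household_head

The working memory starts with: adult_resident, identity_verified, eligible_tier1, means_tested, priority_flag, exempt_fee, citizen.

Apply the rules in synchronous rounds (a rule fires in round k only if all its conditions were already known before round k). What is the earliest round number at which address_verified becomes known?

Round 1 fires (1), (4), (6), giving over_18, resident, has_dependent.
Round 2 fires (3), (7), (10), giving tax_filed, renewal_due, notify_finance.
Round 3 fires (11), (12), giving enrolled_program, household_head.
Round 4 fires (2), (8), giving has_valid_id, case_approved.
Round 5 fires (5), giving address_verified.
address_verified first appears in round 5.

5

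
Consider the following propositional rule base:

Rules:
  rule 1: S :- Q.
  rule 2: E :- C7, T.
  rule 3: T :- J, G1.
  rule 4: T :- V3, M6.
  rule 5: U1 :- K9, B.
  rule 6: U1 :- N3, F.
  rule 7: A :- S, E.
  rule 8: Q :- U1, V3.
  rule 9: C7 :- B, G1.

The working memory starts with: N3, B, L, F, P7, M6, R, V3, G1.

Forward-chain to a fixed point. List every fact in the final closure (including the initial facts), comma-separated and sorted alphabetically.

A, B, C7, E, F, G1, L, M6, N3, P7, Q, R, S, T, U1, V3

Round 1: rule 4 [T :- V3, M6.]; rule 6 [U1 :- N3, F.]; rule 9 [C7 :- B, G1.]. Adds T, U1, C7.
Round 2: rule 2 [E :- C7, T.]; rule 8 [Q :- U1, V3.]. Adds E, Q.
Round 3: rule 1 [S :- Q.]. Adds S.
Round 4: rule 7 [A :- S, E.]. Adds A.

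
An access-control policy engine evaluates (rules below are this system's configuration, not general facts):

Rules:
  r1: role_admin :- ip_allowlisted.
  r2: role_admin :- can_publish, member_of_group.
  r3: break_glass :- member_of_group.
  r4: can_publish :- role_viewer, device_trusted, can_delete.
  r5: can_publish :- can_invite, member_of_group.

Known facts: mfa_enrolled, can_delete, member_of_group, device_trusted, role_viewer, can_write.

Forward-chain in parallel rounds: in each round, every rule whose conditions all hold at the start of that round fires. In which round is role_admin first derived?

2

[1] r3 [break_glass :- member_of_group.]; r4 [can_publish :- role_viewer, device_trusted, can_delete.]. ⇒ new: break_glass, can_publish.
[2] r2 [role_admin :- can_publish, member_of_group.]. ⇒ new: role_admin.
role_admin first appears in round 2.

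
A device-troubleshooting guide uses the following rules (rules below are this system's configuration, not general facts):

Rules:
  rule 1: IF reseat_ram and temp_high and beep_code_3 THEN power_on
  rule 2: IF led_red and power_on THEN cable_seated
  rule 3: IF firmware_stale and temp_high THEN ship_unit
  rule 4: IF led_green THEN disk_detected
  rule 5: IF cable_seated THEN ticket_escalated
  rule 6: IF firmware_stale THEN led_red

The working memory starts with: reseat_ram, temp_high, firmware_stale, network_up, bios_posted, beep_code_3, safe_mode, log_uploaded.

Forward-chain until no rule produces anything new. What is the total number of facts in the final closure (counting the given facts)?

Round 1 — rule 1, rule 3, rule 6, derive power_on, ship_unit, led_red.
Round 2 — rule 2, derive cable_seated.
Round 3 — rule 5, derive ticket_escalated.
Closure: {beep_code_3, bios_posted, cable_seated, firmware_stale, led_red, log_uploaded, network_up, power_on, reseat_ram, safe_mode, ship_unit, temp_high, ticket_escalated} — 13 facts.

13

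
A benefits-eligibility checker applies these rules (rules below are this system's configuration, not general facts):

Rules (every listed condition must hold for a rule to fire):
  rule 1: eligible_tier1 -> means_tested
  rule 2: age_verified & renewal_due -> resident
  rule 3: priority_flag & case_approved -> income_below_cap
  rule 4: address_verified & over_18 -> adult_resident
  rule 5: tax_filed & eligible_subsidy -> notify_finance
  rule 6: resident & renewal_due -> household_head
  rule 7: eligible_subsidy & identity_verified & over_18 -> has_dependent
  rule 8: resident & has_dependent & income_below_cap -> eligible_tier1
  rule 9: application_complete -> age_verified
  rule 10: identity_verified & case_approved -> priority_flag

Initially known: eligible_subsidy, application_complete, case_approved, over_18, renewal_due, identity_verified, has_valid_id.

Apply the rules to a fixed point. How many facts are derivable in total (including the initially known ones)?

Round 1 — rule 7, rule 9, rule 10, derive has_dependent, age_verified, priority_flag.
Round 2 — rule 2, rule 3, derive resident, income_below_cap.
Round 3 — rule 6, rule 8, derive household_head, eligible_tier1.
Round 4 — rule 1, derive means_tested.
Closure: {age_verified, application_complete, case_approved, eligible_subsidy, eligible_tier1, has_dependent, has_valid_id, household_head, identity_verified, income_below_cap, means_tested, over_18, priority_flag, renewal_due, resident} — 15 facts.

15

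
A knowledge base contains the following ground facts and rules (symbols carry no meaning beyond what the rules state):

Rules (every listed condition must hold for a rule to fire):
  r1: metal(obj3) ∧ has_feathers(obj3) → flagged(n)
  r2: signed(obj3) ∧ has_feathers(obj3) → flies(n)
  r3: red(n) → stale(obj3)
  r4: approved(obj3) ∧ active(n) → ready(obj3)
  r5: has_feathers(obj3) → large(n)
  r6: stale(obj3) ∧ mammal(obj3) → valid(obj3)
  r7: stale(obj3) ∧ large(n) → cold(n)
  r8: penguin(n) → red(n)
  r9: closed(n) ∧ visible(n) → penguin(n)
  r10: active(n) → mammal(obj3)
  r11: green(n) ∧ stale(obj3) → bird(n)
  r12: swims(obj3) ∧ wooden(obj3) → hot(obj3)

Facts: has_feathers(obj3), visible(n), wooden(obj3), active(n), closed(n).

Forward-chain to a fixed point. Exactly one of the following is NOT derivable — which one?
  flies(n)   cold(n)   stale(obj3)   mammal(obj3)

flies(n)

Round 1: r5 [has_feathers(obj3) → large(n)]; r9 [closed(n) ∧ visible(n) → penguin(n)]; r10 [active(n) → mammal(obj3)]. Adds large(n), penguin(n), mammal(obj3).
Round 2: r8 [penguin(n) → red(n)]. Adds red(n).
Round 3: r3 [red(n) → stale(obj3)]. Adds stale(obj3).
Round 4: r6 [stale(obj3) ∧ mammal(obj3) → valid(obj3)]; r7 [stale(obj3) ∧ large(n) → cold(n)]. Adds valid(obj3), cold(n).
Derived: stale(obj3) (round 3), cold(n) (round 4), mammal(obj3) (round 1). flies(n) never appears in any round.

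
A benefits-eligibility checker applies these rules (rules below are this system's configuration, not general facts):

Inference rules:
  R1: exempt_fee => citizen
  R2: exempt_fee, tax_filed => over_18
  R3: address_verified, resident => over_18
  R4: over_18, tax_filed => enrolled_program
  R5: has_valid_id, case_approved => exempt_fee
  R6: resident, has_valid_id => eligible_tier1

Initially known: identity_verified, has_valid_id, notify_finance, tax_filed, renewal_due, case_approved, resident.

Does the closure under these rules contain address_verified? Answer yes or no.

no

Round 1: R5 [has_valid_id, case_approved => exempt_fee]; R6 [resident, has_valid_id => eligible_tier1]. Adds exempt_fee, eligible_tier1.
Round 2: R1 [exempt_fee => citizen]; R2 [exempt_fee, tax_filed => over_18]. Adds citizen, over_18.
Round 3: R4 [over_18, tax_filed => enrolled_program]. Adds enrolled_program.
Fixed point reached. No rule has address_verified as a consequent, and it is not given.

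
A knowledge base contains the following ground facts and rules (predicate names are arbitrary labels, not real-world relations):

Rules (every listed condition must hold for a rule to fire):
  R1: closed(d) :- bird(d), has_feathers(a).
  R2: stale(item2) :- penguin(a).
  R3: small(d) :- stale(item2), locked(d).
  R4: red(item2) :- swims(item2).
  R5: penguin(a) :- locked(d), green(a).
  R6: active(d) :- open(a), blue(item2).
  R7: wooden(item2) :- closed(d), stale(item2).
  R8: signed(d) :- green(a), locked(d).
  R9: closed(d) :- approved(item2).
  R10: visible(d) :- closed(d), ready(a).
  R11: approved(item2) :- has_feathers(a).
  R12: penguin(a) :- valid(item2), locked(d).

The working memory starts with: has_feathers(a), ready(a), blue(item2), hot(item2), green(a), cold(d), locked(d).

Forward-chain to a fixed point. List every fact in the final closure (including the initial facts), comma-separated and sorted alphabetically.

Round 1: R5 [penguin(a) :- locked(d), green(a).]; R8 [signed(d) :- green(a), locked(d).]; R11 [approved(item2) :- has_feathers(a).]. Adds penguin(a), signed(d), approved(item2).
Round 2: R2 [stale(item2) :- penguin(a).]; R9 [closed(d) :- approved(item2).]. Adds stale(item2), closed(d).
Round 3: R3 [small(d) :- stale(item2), locked(d).]; R7 [wooden(item2) :- closed(d), stale(item2).]; R10 [visible(d) :- closed(d), ready(a).]. Adds small(d), wooden(item2), visible(d).

approved(item2), blue(item2), closed(d), cold(d), green(a), has_feathers(a), hot(item2), locked(d), penguin(a), ready(a), signed(d), small(d), stale(item2), visible(d), wooden(item2)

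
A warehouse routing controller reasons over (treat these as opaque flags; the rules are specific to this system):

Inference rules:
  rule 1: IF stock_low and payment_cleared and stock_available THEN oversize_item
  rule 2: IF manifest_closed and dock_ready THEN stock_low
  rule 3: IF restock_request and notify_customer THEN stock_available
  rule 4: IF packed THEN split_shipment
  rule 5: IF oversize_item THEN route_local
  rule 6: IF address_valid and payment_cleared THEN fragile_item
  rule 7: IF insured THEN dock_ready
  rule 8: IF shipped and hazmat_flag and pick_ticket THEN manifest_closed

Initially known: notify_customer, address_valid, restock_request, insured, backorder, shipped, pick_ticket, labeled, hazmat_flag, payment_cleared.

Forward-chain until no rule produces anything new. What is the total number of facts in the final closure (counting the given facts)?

17

Round 1: rule 3 [IF restock_request and notify_customer THEN stock_available]; rule 6 [IF address_valid and payment_cleared THEN fragile_item]; rule 7 [IF insured THEN dock_ready]; rule 8 [IF shipped and hazmat_flag and pick_ticket THEN manifest_closed]. Adds stock_available, fragile_item, dock_ready, manifest_closed.
Round 2: rule 2 [IF manifest_closed and dock_ready THEN stock_low]. Adds stock_low.
Round 3: rule 1 [IF stock_low and payment_cleared and stock_available THEN oversize_item]. Adds oversize_item.
Round 4: rule 5 [IF oversize_item THEN route_local]. Adds route_local.
Closure: {address_valid, backorder, dock_ready, fragile_item, hazmat_flag, insured, labeled, manifest_closed, notify_customer, oversize_item, payment_cleared, pick_ticket, restock_request, route_local, shipped, stock_available, stock_low} — 17 facts.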